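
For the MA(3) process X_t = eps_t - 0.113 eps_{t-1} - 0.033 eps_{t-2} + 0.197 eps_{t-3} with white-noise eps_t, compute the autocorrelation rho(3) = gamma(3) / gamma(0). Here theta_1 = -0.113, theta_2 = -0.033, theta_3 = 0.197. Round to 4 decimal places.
\rho(3) = 0.1871

For an MA(q) process with theta_0 = 1, the autocovariance is
  gamma(k) = sigma^2 * sum_{i=0..q-k} theta_i * theta_{i+k},
and rho(k) = gamma(k) / gamma(0). Sigma^2 cancels.
  numerator   = (1)*(0.197) = 0.197.
  denominator = (1)^2 + (-0.113)^2 + (-0.033)^2 + (0.197)^2 = 1.052667.
  rho(3) = 0.197 / 1.052667 = 0.1871.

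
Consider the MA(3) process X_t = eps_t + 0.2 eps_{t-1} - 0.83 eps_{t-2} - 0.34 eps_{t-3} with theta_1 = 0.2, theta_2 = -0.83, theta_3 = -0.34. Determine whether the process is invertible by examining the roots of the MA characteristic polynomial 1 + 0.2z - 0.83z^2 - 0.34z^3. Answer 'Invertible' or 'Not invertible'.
\text{Invertible}

The MA(q) characteristic polynomial is P(z) = 1 + 0.2z - 0.83z^2 - 0.34z^3.
Invertibility requires all roots to lie outside the unit circle, i.e. |z| > 1 for every root.
Degree 3: look for a simple real root z0 first, then factor out (1 - z/z0) and solve the remaining quadratic.
Testing z0 = -2: P(-2) = 1 + (0.2)(-2) + (-0.83)(-2)^2 + (-0.34)(-2)^3
  = 1 + (-0.4) + (-3.32) + (2.72) = 0.  So z_0 = -2 is a root, |z_0| = 2.
Divide out the factor (1 + 0.5 z) = (1 - z/z0) (since 1/z0 = -0.5):
  P(z) = (1 + 0.5 z)(1 + (-0.3) z + (-0.68) z^2)
  [check: z-coef -0.3 - (-0.5) = 0.2; z^2-coef -0.68 - (-0.5)(-0.3) = -0.83; z^3-coef -(-0.5)(-0.68) = -0.34.]
Remaining roots from the quadratic factor 1 + (-0.3) z + (-0.68) z^2:
  Set 1 + (-0.3) z + (-0.68) z^2 = 0, i.e. a z^2 + b z + c = 0 with a = -0.68, b = -0.3, c = 1.
  Discriminant D = b^2 - 4ac = (-0.3)^2 - 4*(-0.68)*1 = 0.09 - (-2.72) = 2.81.
  D >= 0, so the roots are real: z = (-b +/- sqrt(D)) / (2a) = (0.3 +/- 1.676305) / (-1.36).
    z_1 = (0.3 + 1.676305) / (-1.36) = -1.4532,   |z_1| = 1.4532.
    z_2 = (0.3 - 1.676305) / (-1.36) = 1.012,   |z_2| = 1.012.
Moduli of all roots: 2.0000, 1.4532, 1.0120.
All moduli strictly greater than 1? Yes.
Verdict: Invertible.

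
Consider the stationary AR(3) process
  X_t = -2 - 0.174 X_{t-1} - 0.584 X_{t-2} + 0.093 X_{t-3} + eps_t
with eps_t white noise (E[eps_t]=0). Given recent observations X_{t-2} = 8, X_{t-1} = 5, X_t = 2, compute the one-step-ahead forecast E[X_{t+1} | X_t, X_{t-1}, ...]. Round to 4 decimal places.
E[X_{t+1} \mid \mathcal F_t] = -4.5240

For an AR(p) model X_t = c + sum_i phi_i X_{t-i} + eps_t, the
one-step-ahead conditional mean is
  E[X_{t+1} | X_t, ...] = c + sum_i phi_i X_{t+1-i}.
Substitute known values:
  E[X_{t+1} | ...] = -2 + (-0.174) * (2) + (-0.584) * (5) + (0.093) * (8)
                   = -4.5240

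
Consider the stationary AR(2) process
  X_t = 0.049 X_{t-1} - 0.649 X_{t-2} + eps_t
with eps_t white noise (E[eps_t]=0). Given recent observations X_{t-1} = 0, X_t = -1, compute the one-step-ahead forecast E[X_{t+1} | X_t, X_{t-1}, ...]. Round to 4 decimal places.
E[X_{t+1} \mid \mathcal F_t] = -0.0490

For an AR(p) model X_t = c + sum_i phi_i X_{t-i} + eps_t, the
one-step-ahead conditional mean is
  E[X_{t+1} | X_t, ...] = c + sum_i phi_i X_{t+1-i}.
Substitute known values:
  E[X_{t+1} | ...] = (0.049) * (-1) + (-0.649) * (0)
                   = -0.0490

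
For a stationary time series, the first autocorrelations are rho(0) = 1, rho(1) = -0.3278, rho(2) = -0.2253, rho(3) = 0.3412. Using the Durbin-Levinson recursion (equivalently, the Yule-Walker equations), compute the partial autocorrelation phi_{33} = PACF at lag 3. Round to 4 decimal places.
\phi_{33} = 0.1530

The PACF at lag k is phi_{kk}, the last component of the solution
to the Yule-Walker system G_k phi = r_k where
  (G_k)_{ij} = rho(|i - j|), (r_k)_i = rho(i), i,j = 1..k.
Equivalently, Durbin-Levinson gives phi_{kk} iteratively:
  phi_{11} = rho(1)
  phi_{kk} = [rho(k) - sum_{j=1..k-1} phi_{k-1,j} rho(k-j)]
            / [1 - sum_{j=1..k-1} phi_{k-1,j} rho(j)],
  phi_{k,j} = phi_{k-1,j} - phi_{kk} phi_{k-1,k-j},  j = 1..k-1.
Step k = 1:
  phi_11 = rho(1) = -0.3278.
Step k = 2:
  phi_22 = [rho(2) - phi_11 rho(1)] / [1 - phi_11 rho(1)] = [-0.2253 - (-0.3278)(-0.3278)] / [1 - (-0.3278)(-0.3278)]
         = -0.33275284 / 0.89254716 = -0.372813.
  Update: phi_21 = phi_11 - phi_22 phi_11 = -0.3278 - (-0.372813)(-0.3278) = -0.450008.
Step k = 3:
  phi_33 = [rho(3) - phi_21 rho(2) - phi_22 rho(1)] / [1 - phi_21 rho(1) - phi_22 rho(2)]
    numerator   = 0.3412 - (-0.450008)(-0.2253) - (-0.372813)(-0.3278) = 0.11760523
    denominator = 1 - (-0.450008)(-0.3278) - (-0.372813)(-0.2253) = 0.7684927
  phi_33 = 0.11760523 / 0.7684927 = 0.153.
Therefore phi_{33} = 0.1530.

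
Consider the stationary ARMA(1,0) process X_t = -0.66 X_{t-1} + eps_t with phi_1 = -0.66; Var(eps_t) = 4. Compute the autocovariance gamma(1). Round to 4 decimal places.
\gamma(1) = -4.6775

Multiply the model equation by X_{t-k} and take expectations. With theta_0 = psi_0 = 1 and psi_j the MA(infinity) weights, this gives
  gamma(k) - sum_i phi_i gamma(k-i) = c_k,
  c_k = sigma^2 * sum_{j=k..q} theta_j psi_{j-k}   (c_k = 0 for k > q),
using gamma(-m) = gamma(m).
Pure AR (q = 0): c_0 = sigma^2 = 4, c_k = 0 for k >= 1.
Equations for k = 0 and k = 1 (AR order 1):
  gamma(0) = phi_1 gamma(1) + c_0
  gamma(1) = phi_1 gamma(0) + c_1
Substituting the second into the first: gamma(0) (1 - phi_1^2) = c_0 + phi_1 c_1, so
  gamma(0) = c_0 / (1 - phi_1^2) = 4 / (1 - (-0.66)^2) = 4 / 0.5644 = 7.087172.
  gamma(1) = phi_1 gamma(0) = (-0.66)(7.087172) = -4.677534.
Therefore gamma(1) = -4.6775 (to 4 decimal places).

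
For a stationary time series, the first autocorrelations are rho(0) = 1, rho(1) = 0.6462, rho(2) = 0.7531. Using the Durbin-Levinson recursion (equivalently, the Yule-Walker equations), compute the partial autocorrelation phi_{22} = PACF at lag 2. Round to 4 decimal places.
\phi_{22} = 0.5761

The PACF at lag k is phi_{kk}, the last component of the solution
to the Yule-Walker system G_k phi = r_k where
  (G_k)_{ij} = rho(|i - j|), (r_k)_i = rho(i), i,j = 1..k.
Equivalently, Durbin-Levinson gives phi_{kk} iteratively:
  phi_{11} = rho(1)
  phi_{kk} = [rho(k) - sum_{j=1..k-1} phi_{k-1,j} rho(k-j)]
            / [1 - sum_{j=1..k-1} phi_{k-1,j} rho(j)],
  phi_{k,j} = phi_{k-1,j} - phi_{kk} phi_{k-1,k-j},  j = 1..k-1.
Step k = 1:
  phi_11 = rho(1) = 0.6462.
Step k = 2:
  phi_22 = [rho(2) - phi_11 rho(1)] / [1 - phi_11 rho(1)] = [0.7531 - (0.6462)(0.6462)] / [1 - (0.6462)(0.6462)]
         = 0.33552556 / 0.58242556 = 0.5761.
Therefore phi_{22} = 0.5761.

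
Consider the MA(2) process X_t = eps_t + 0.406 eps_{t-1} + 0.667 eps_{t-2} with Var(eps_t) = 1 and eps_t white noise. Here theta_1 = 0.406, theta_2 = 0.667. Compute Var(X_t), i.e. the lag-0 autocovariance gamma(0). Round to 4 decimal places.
\gamma(0) = 1.6097

For an MA(q) process X_t = eps_t + sum_i theta_i eps_{t-i} with
Var(eps_t) = sigma^2, the variance is
  gamma(0) = sigma^2 * (1 + sum_i theta_i^2).
  sum_i theta_i^2 = (0.406)^2 + (0.667)^2 = 0.164836 + 0.444889 = 0.609725.
  gamma(0) = 1 * (1 + 0.609725) = 1 * 1.609725 = 1.609725, which rounds to 1.6097.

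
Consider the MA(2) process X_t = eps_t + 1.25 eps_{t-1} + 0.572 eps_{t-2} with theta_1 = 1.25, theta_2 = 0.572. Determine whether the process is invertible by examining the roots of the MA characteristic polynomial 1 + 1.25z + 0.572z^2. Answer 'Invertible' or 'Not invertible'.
\text{Invertible}

The MA(q) characteristic polynomial is P(z) = 1 + 1.25z + 0.572z^2.
Invertibility requires all roots to lie outside the unit circle, i.e. |z| > 1 for every root.
Set 1 + (1.25) z + (0.572) z^2 = 0, i.e. a z^2 + b z + c = 0 with a = 0.572, b = 1.25, c = 1.
Discriminant D = b^2 - 4ac = (1.25)^2 - 4*(0.572)*1 = 1.5625 - (2.288) = -0.7255.
D < 0, so the roots are the complex-conjugate pair z = (-b +/- i sqrt(-D)) / (2a) = -1.0927 +/- 0.7445i.
For a conjugate pair |z|^2 = z * conj(z) = (product of roots) = c/a = 1/(0.572) = 1.748252, so |z| = sqrt(1.748252) = 1.3222 for both roots.
Moduli of all roots: 1.3222, 1.3222.
All moduli strictly greater than 1? Yes.
Verdict: Invertible.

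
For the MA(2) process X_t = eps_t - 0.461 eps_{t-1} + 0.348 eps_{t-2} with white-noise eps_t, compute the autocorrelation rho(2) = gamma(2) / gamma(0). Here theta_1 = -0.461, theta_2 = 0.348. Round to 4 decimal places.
\rho(2) = 0.2609

For an MA(q) process with theta_0 = 1, the autocovariance is
  gamma(k) = sigma^2 * sum_{i=0..q-k} theta_i * theta_{i+k},
and rho(k) = gamma(k) / gamma(0). Sigma^2 cancels.
  numerator   = (1)*(0.348) = 0.348.
  denominator = (1)^2 + (-0.461)^2 + (0.348)^2 = 1.333625.
  rho(2) = 0.348 / 1.333625 = 0.2609.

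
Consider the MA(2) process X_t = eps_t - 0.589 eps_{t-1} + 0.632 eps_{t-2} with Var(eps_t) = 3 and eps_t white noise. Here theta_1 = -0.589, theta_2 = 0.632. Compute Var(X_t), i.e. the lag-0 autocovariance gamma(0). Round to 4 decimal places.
\gamma(0) = 5.2390

For an MA(q) process X_t = eps_t + sum_i theta_i eps_{t-i} with
Var(eps_t) = sigma^2, the variance is
  gamma(0) = sigma^2 * (1 + sum_i theta_i^2).
  sum_i theta_i^2 = (-0.589)^2 + (0.632)^2 = 0.346921 + 0.399424 = 0.746345.
  gamma(0) = 3 * (1 + 0.746345) = 3 * 1.746345 = 5.239035, which rounds to 5.2390.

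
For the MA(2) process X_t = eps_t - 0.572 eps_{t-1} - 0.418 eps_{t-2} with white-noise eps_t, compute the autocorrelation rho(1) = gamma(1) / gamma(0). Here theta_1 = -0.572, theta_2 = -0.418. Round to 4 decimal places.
\rho(1) = -0.2217

For an MA(q) process with theta_0 = 1, the autocovariance is
  gamma(k) = sigma^2 * sum_{i=0..q-k} theta_i * theta_{i+k},
and rho(k) = gamma(k) / gamma(0). Sigma^2 cancels.
  numerator   = (1)*(-0.572) + (-0.572)*(-0.418) = -0.332904.
  denominator = (1)^2 + (-0.572)^2 + (-0.418)^2 = 1.501908.
  rho(1) = -0.332904 / 1.501908 = -0.2217.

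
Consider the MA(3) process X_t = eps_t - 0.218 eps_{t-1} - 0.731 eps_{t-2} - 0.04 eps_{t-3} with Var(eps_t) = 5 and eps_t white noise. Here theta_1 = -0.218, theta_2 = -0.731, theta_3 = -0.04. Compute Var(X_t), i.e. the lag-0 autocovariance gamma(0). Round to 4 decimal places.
\gamma(0) = 7.9174

For an MA(q) process X_t = eps_t + sum_i theta_i eps_{t-i} with
Var(eps_t) = sigma^2, the variance is
  gamma(0) = sigma^2 * (1 + sum_i theta_i^2).
  sum_i theta_i^2 = (-0.218)^2 + (-0.731)^2 + (-0.04)^2 = 0.047524 + 0.534361 + 0.0016 = 0.583485.
  gamma(0) = 5 * (1 + 0.583485) = 5 * 1.583485 = 7.917425, which rounds to 7.9174.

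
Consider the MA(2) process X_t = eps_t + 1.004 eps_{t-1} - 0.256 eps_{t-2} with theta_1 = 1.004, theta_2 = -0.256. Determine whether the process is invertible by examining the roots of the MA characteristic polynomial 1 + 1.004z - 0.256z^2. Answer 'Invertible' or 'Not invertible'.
\text{Not invertible}

The MA(q) characteristic polynomial is P(z) = 1 + 1.004z - 0.256z^2.
Invertibility requires all roots to lie outside the unit circle, i.e. |z| > 1 for every root.
Set 1 + (1.004) z + (-0.256) z^2 = 0, i.e. a z^2 + b z + c = 0 with a = -0.256, b = 1.004, c = 1.
Discriminant D = b^2 - 4ac = (1.004)^2 - 4*(-0.256)*1 = 1.008016 - (-1.024) = 2.032016.
D >= 0, so the roots are real: z = (-b +/- sqrt(D)) / (2a) = (-1.004 +/- 1.425488) / (-0.512).
  z_1 = (-1.004 + 1.425488) / (-0.512) = -0.8232,   |z_1| = 0.8232.
  z_2 = (-1.004 - 1.425488) / (-0.512) = 4.7451,   |z_2| = 4.7451.
Moduli of all roots: 0.8232, 4.7451.
All moduli strictly greater than 1? No.
Verdict: Not invertible.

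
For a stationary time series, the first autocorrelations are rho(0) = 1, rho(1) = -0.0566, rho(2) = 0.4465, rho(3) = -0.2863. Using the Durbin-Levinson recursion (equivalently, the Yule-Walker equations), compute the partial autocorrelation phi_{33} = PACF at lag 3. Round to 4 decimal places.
\phi_{33} = -0.3090

The PACF at lag k is phi_{kk}, the last component of the solution
to the Yule-Walker system G_k phi = r_k where
  (G_k)_{ij} = rho(|i - j|), (r_k)_i = rho(i), i,j = 1..k.
Equivalently, Durbin-Levinson gives phi_{kk} iteratively:
  phi_{11} = rho(1)
  phi_{kk} = [rho(k) - sum_{j=1..k-1} phi_{k-1,j} rho(k-j)]
            / [1 - sum_{j=1..k-1} phi_{k-1,j} rho(j)],
  phi_{k,j} = phi_{k-1,j} - phi_{kk} phi_{k-1,k-j},  j = 1..k-1.
Step k = 1:
  phi_11 = rho(1) = -0.0566.
Step k = 2:
  phi_22 = [rho(2) - phi_11 rho(1)] / [1 - phi_11 rho(1)] = [0.4465 - (-0.0566)(-0.0566)] / [1 - (-0.0566)(-0.0566)]
         = 0.44329644 / 0.99679644 = 0.444721.
  Update: phi_21 = phi_11 - phi_22 phi_11 = -0.0566 - (0.444721)(-0.0566) = -0.031429.
Step k = 3:
  phi_33 = [rho(3) - phi_21 rho(2) - phi_22 rho(1)] / [1 - phi_21 rho(1) - phi_22 rho(2)]
    numerator   = -0.2863 - (-0.031429)(0.4465) - (0.444721)(-0.0566) = -0.24709583
    denominator = 1 - (-0.031429)(-0.0566) - (0.444721)(0.4465) = 0.79965315
  phi_33 = -0.24709583 / 0.79965315 = -0.309.
Therefore phi_{33} = -0.3090.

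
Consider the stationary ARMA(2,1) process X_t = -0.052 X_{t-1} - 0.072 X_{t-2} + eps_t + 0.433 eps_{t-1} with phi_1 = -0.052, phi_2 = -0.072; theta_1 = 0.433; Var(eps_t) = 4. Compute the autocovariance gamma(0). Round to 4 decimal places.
\gamma(0) = 4.6167

Multiply the model equation by X_{t-k} and take expectations. With theta_0 = psi_0 = 1 and psi_j the MA(infinity) weights, this gives
  gamma(k) - sum_i phi_i gamma(k-i) = c_k,
  c_k = sigma^2 * sum_{j=k..q} theta_j psi_{j-k}   (c_k = 0 for k > q),
using gamma(-m) = gamma(m).
psi-weights needed (psi_j = theta_j + sum_i phi_i psi_{j-i}):
  psi_1 = theta_1 + phi_1 = 0.433 + (-0.052) = 0.381
Right-hand sides:
  c_0 = sigma^2 (1 + theta_1 psi_1) = 4 * (1 + (0.433)(0.381)) = 4 * 1.164973 = 4.659892
  c_1 = sigma^2 theta_1 = 4 * (0.433) = 1.732
  c_2 = 0
Equations for k = 0, 1, 2 (AR order 2, c_2 = 0):
  (E0) gamma(0) = phi_1 gamma(1) + phi_2 gamma(2) + c_0
  (E1) gamma(1) = phi_1 gamma(0) + phi_2 gamma(1) + c_1
  (E2) gamma(2) = phi_1 gamma(1) + phi_2 gamma(0)
From (E1): gamma(1) = A gamma(0) + B with
  A = phi_1 / (1 - phi_2) = -0.052 / 1.072 = -0.048507,   B = c_1 / (1 - phi_2) = 1.732 / 1.072 = 1.615672.
Insert (E2) into (E0): gamma(0) (1 - phi_2^2) = phi_1 (1 + phi_2) gamma(1) + c_0.
  phi_1 (1 + phi_2) = (-0.052)(0.928) = -0.048256,   1 - phi_2^2 = 0.994816.
Replace gamma(1) by A gamma(0) + B and collect gamma(0):
  gamma(0) [0.994816 - (-0.048256)(-0.048507)] = (-0.048256)(1.615672) + 4.659892
  gamma(0) * 0.992475 = 4.581926
  gamma(0) = 4.581926 / 0.992475 = 4.616666.
Therefore gamma(0) = 4.6167 (to 4 decimal places).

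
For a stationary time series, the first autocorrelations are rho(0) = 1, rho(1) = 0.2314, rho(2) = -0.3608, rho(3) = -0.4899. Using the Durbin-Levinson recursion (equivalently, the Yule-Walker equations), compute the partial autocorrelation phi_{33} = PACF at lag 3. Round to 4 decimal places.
\phi_{33} = -0.3510

The PACF at lag k is phi_{kk}, the last component of the solution
to the Yule-Walker system G_k phi = r_k where
  (G_k)_{ij} = rho(|i - j|), (r_k)_i = rho(i), i,j = 1..k.
Equivalently, Durbin-Levinson gives phi_{kk} iteratively:
  phi_{11} = rho(1)
  phi_{kk} = [rho(k) - sum_{j=1..k-1} phi_{k-1,j} rho(k-j)]
            / [1 - sum_{j=1..k-1} phi_{k-1,j} rho(j)],
  phi_{k,j} = phi_{k-1,j} - phi_{kk} phi_{k-1,k-j},  j = 1..k-1.
Step k = 1:
  phi_11 = rho(1) = 0.2314.
Step k = 2:
  phi_22 = [rho(2) - phi_11 rho(1)] / [1 - phi_11 rho(1)] = [-0.3608 - (0.2314)(0.2314)] / [1 - (0.2314)(0.2314)]
         = -0.41434596 / 0.94645404 = -0.437788.
  Update: phi_21 = phi_11 - phi_22 phi_11 = 0.2314 - (-0.437788)(0.2314) = 0.332704.
Step k = 3:
  phi_33 = [rho(3) - phi_21 rho(2) - phi_22 rho(1)] / [1 - phi_21 rho(1) - phi_22 rho(2)]
    numerator   = -0.4899 - (0.332704)(-0.3608) - (-0.437788)(0.2314) = -0.26855629
    denominator = 1 - (0.332704)(0.2314) - (-0.437788)(-0.3608) = 0.76505847
  phi_33 = -0.26855629 / 0.76505847 = -0.351.
Therefore phi_{33} = -0.3510.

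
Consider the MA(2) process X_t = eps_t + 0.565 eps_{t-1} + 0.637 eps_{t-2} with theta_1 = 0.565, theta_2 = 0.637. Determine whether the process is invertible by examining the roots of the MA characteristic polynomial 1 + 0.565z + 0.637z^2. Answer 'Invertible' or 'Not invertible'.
\text{Invertible}

The MA(q) characteristic polynomial is P(z) = 1 + 0.565z + 0.637z^2.
Invertibility requires all roots to lie outside the unit circle, i.e. |z| > 1 for every root.
Set 1 + (0.565) z + (0.637) z^2 = 0, i.e. a z^2 + b z + c = 0 with a = 0.637, b = 0.565, c = 1.
Discriminant D = b^2 - 4ac = (0.565)^2 - 4*(0.637)*1 = 0.319225 - (2.548) = -2.228775.
D < 0, so the roots are the complex-conjugate pair z = (-b +/- i sqrt(-D)) / (2a) = -0.4435 +/- 1.1718i.
For a conjugate pair |z|^2 = z * conj(z) = (product of roots) = c/a = 1/(0.637) = 1.569859, so |z| = sqrt(1.569859) = 1.2529 for both roots.
Moduli of all roots: 1.2529, 1.2529.
All moduli strictly greater than 1? Yes.
Verdict: Invertible.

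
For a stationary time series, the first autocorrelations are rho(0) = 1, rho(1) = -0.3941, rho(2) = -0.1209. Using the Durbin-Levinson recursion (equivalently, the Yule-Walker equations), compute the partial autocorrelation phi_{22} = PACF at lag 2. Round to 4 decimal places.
\phi_{22} = -0.3270

The PACF at lag k is phi_{kk}, the last component of the solution
to the Yule-Walker system G_k phi = r_k where
  (G_k)_{ij} = rho(|i - j|), (r_k)_i = rho(i), i,j = 1..k.
Equivalently, Durbin-Levinson gives phi_{kk} iteratively:
  phi_{11} = rho(1)
  phi_{kk} = [rho(k) - sum_{j=1..k-1} phi_{k-1,j} rho(k-j)]
            / [1 - sum_{j=1..k-1} phi_{k-1,j} rho(j)],
  phi_{k,j} = phi_{k-1,j} - phi_{kk} phi_{k-1,k-j},  j = 1..k-1.
Step k = 1:
  phi_11 = rho(1) = -0.3941.
Step k = 2:
  phi_22 = [rho(2) - phi_11 rho(1)] / [1 - phi_11 rho(1)] = [-0.1209 - (-0.3941)(-0.3941)] / [1 - (-0.3941)(-0.3941)]
         = -0.27621481 / 0.84468519 = -0.327.
Therefore phi_{22} = -0.3270.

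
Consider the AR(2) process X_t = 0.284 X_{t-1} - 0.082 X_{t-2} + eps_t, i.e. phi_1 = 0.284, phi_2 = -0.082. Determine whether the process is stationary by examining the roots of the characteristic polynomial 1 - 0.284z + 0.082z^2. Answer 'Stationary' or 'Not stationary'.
\text{Stationary}

The AR(p) characteristic polynomial is P(z) = 1 - 0.284z + 0.082z^2.
Stationarity requires all roots to lie outside the unit circle, i.e. |z| > 1 for every root.
Set 1 + (-0.284) z + (0.082) z^2 = 0, i.e. a z^2 + b z + c = 0 with a = 0.082, b = -0.284, c = 1.
Discriminant D = b^2 - 4ac = (-0.284)^2 - 4*(0.082)*1 = 0.080656 - (0.328) = -0.247344.
D < 0, so the roots are the complex-conjugate pair z = (-b +/- i sqrt(-D)) / (2a) = 1.7317 +/- 3.0325i.
For a conjugate pair |z|^2 = z * conj(z) = (product of roots) = c/a = 1/(0.082) = 12.195122, so |z| = sqrt(12.195122) = 3.4922 for both roots.
Moduli of all roots: 3.4922, 3.4922.
All moduli strictly greater than 1? Yes.
Verdict: Stationary.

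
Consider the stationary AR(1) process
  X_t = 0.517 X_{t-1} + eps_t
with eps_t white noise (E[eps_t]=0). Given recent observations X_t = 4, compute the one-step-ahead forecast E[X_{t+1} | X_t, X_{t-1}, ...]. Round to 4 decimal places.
E[X_{t+1} \mid \mathcal F_t] = 2.0680

For an AR(p) model X_t = c + sum_i phi_i X_{t-i} + eps_t, the
one-step-ahead conditional mean is
  E[X_{t+1} | X_t, ...] = c + sum_i phi_i X_{t+1-i}.
Substitute known values:
  E[X_{t+1} | ...] = (0.517) * (4)
                   = 2.0680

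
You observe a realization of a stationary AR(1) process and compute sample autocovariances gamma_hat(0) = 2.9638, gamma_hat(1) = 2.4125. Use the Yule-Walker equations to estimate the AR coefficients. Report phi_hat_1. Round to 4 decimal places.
\hat\phi_{1} = 0.8140

The Yule-Walker equations for an AR(p) process read, in matrix form,
  Gamma_p phi = r_p,   with   (Gamma_p)_{ij} = gamma(|i - j|),
                       (r_p)_i = gamma(i),   i,j = 1..p.
Substitute the sample gammas (Toeplitz matrix and right-hand side of size 1):
  Gamma_p = [[2.9638]]
  r_p     = [2.4125]
With p = 1 this is the single equation gamma(0) phi_1 = gamma(1):
  phi_hat_1 = gamma(1) / gamma(0) = 2.4125 / 2.9638 = 0.8140.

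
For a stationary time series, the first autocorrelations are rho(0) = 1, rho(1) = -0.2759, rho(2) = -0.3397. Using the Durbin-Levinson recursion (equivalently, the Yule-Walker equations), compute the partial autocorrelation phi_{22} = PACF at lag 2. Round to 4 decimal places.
\phi_{22} = -0.4501

The PACF at lag k is phi_{kk}, the last component of the solution
to the Yule-Walker system G_k phi = r_k where
  (G_k)_{ij} = rho(|i - j|), (r_k)_i = rho(i), i,j = 1..k.
Equivalently, Durbin-Levinson gives phi_{kk} iteratively:
  phi_{11} = rho(1)
  phi_{kk} = [rho(k) - sum_{j=1..k-1} phi_{k-1,j} rho(k-j)]
            / [1 - sum_{j=1..k-1} phi_{k-1,j} rho(j)],
  phi_{k,j} = phi_{k-1,j} - phi_{kk} phi_{k-1,k-j},  j = 1..k-1.
Step k = 1:
  phi_11 = rho(1) = -0.2759.
Step k = 2:
  phi_22 = [rho(2) - phi_11 rho(1)] / [1 - phi_11 rho(1)] = [-0.3397 - (-0.2759)(-0.2759)] / [1 - (-0.2759)(-0.2759)]
         = -0.41582081 / 0.92387919 = -0.4501.
Therefore phi_{22} = -0.4501.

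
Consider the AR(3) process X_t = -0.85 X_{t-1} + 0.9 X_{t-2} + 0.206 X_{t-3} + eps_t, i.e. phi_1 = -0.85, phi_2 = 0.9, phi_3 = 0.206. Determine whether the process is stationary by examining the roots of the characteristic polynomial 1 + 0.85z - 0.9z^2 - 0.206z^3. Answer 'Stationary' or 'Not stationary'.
\text{Not stationary}

The AR(p) characteristic polynomial is P(z) = 1 + 0.85z - 0.9z^2 - 0.206z^3.
Stationarity requires all roots to lie outside the unit circle, i.e. |z| > 1 for every root.
Degree 3: look for a simple real root z0 first, then factor out (1 - z/z0) and solve the remaining quadratic.
Testing z0 = -5: P(-5) = 1 + (0.85)(-5) + (-0.9)(-5)^2 + (-0.206)(-5)^3
  = 1 + (-4.25) + (-22.5) + (25.75) = 0.  So z_0 = -5 is a root, |z_0| = 5.
Divide out the factor (1 + 0.2 z) = (1 - z/z0) (since 1/z0 = -0.2):
  P(z) = (1 + 0.2 z)(1 + (0.65) z + (-1.03) z^2)
  [check: z-coef 0.65 - (-0.2) = 0.85; z^2-coef -1.03 - (-0.2)(0.65) = -0.9; z^3-coef -(-0.2)(-1.03) = -0.206.]
Remaining roots from the quadratic factor 1 + (0.65) z + (-1.03) z^2:
  Set 1 + (0.65) z + (-1.03) z^2 = 0, i.e. a z^2 + b z + c = 0 with a = -1.03, b = 0.65, c = 1.
  Discriminant D = b^2 - 4ac = (0.65)^2 - 4*(-1.03)*1 = 0.4225 - (-4.12) = 4.5425.
  D >= 0, so the roots are real: z = (-b +/- sqrt(D)) / (2a) = (-0.65 +/- 2.131314) / (-2.06).
    z_1 = (-0.65 + 2.131314) / (-2.06) = -0.7191,   |z_1| = 0.7191.
    z_2 = (-0.65 - 2.131314) / (-2.06) = 1.3502,   |z_2| = 1.3502.
Moduli of all roots: 5.0000, 0.7191, 1.3502.
All moduli strictly greater than 1? No.
Verdict: Not stationary.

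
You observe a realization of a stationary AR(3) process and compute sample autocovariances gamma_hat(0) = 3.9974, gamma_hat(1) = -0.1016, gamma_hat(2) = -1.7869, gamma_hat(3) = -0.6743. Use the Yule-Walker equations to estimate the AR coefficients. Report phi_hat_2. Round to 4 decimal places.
\hat\phi_{2} = -0.4570

The Yule-Walker equations for an AR(p) process read, in matrix form,
  Gamma_p phi = r_p,   with   (Gamma_p)_{ij} = gamma(|i - j|),
                       (r_p)_i = gamma(i),   i,j = 1..p.
Substitute the sample gammas (Toeplitz matrix and right-hand side of size 3):
  Gamma_p = [[3.9974, -0.1016, -1.7869], [-0.1016, 3.9974, -0.1016], [-1.7869, -0.1016, 3.9974]]
  r_p     = [-0.1016, -1.7869, -0.6743]
Written out (R1..R3):
  (R1) 3.9974 phi_1 - 0.1016 phi_2 - 1.7869 phi_3 = -0.1016
  (R2) -0.1016 phi_1 + 3.9974 phi_2 - 0.1016 phi_3 = -1.7869
  (R3) -1.7869 phi_1 - 0.1016 phi_2 + 3.9974 phi_3 = -0.6743
Gaussian elimination:
  R2 <- R2 - (-0.1016/3.9974) R1 = R2 - (-0.025417) R1:  3.994818 phi_2 - 0.147017 phi_3 = -1.789482
  R3 <- R3 - (-1.7869/3.9974) R1 = R3 - (-0.447016) R1:  -0.147017 phi_2 + 3.198628 phi_3 = -0.719717
  R3 <- R3 - (-0.147017/3.994818) R2 = R3 - (-0.036802) R2:  3.193217 phi_3 = -0.785573
Back-substitution:
  phi_hat_3 = -0.785573 / 3.193217 = -0.246013
  phi_hat_2 = (-1.789482 - (-0.147017)(-0.246013)) / 3.994818 = -0.457005
  phi_hat_1 = (-0.1016 - (-0.1016)(-0.457005) - (-1.7869)(-0.246013)) / 3.9974 = -0.147004
So phi_hat = [-0.1470, -0.4570, -0.2460].
Therefore phi_hat_2 = -0.4570.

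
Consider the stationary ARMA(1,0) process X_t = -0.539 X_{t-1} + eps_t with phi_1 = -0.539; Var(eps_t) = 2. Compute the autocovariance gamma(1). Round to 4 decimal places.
\gamma(1) = -1.5194

Multiply the model equation by X_{t-k} and take expectations. With theta_0 = psi_0 = 1 and psi_j the MA(infinity) weights, this gives
  gamma(k) - sum_i phi_i gamma(k-i) = c_k,
  c_k = sigma^2 * sum_{j=k..q} theta_j psi_{j-k}   (c_k = 0 for k > q),
using gamma(-m) = gamma(m).
Pure AR (q = 0): c_0 = sigma^2 = 2, c_k = 0 for k >= 1.
Equations for k = 0 and k = 1 (AR order 1):
  gamma(0) = phi_1 gamma(1) + c_0
  gamma(1) = phi_1 gamma(0) + c_1
Substituting the second into the first: gamma(0) (1 - phi_1^2) = c_0 + phi_1 c_1, so
  gamma(0) = c_0 / (1 - phi_1^2) = 2 / (1 - (-0.539)^2) = 2 / 0.709479 = 2.81897.
  gamma(1) = phi_1 gamma(0) = (-0.539)(2.81897) = -1.519425.
Therefore gamma(1) = -1.5194 (to 4 decimal places).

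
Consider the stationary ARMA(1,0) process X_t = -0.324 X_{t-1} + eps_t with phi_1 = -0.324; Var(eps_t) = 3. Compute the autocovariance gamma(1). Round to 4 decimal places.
\gamma(1) = -1.0860

Multiply the model equation by X_{t-k} and take expectations. With theta_0 = psi_0 = 1 and psi_j the MA(infinity) weights, this gives
  gamma(k) - sum_i phi_i gamma(k-i) = c_k,
  c_k = sigma^2 * sum_{j=k..q} theta_j psi_{j-k}   (c_k = 0 for k > q),
using gamma(-m) = gamma(m).
Pure AR (q = 0): c_0 = sigma^2 = 3, c_k = 0 for k >= 1.
Equations for k = 0 and k = 1 (AR order 1):
  gamma(0) = phi_1 gamma(1) + c_0
  gamma(1) = phi_1 gamma(0) + c_1
Substituting the second into the first: gamma(0) (1 - phi_1^2) = c_0 + phi_1 c_1, so
  gamma(0) = c_0 / (1 - phi_1^2) = 3 / (1 - (-0.324)^2) = 3 / 0.895024 = 3.351865.
  gamma(1) = phi_1 gamma(0) = (-0.324)(3.351865) = -1.086004.
Therefore gamma(1) = -1.0860 (to 4 decimal places).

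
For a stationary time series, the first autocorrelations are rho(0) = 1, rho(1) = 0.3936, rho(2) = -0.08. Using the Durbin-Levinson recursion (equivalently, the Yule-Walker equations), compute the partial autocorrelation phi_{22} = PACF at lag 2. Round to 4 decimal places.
\phi_{22} = -0.2780

The PACF at lag k is phi_{kk}, the last component of the solution
to the Yule-Walker system G_k phi = r_k where
  (G_k)_{ij} = rho(|i - j|), (r_k)_i = rho(i), i,j = 1..k.
Equivalently, Durbin-Levinson gives phi_{kk} iteratively:
  phi_{11} = rho(1)
  phi_{kk} = [rho(k) - sum_{j=1..k-1} phi_{k-1,j} rho(k-j)]
            / [1 - sum_{j=1..k-1} phi_{k-1,j} rho(j)],
  phi_{k,j} = phi_{k-1,j} - phi_{kk} phi_{k-1,k-j},  j = 1..k-1.
Step k = 1:
  phi_11 = rho(1) = 0.3936.
Step k = 2:
  phi_22 = [rho(2) - phi_11 rho(1)] / [1 - phi_11 rho(1)] = [-0.08 - (0.3936)(0.3936)] / [1 - (0.3936)(0.3936)]
         = -0.23492096 / 0.84507904 = -0.278.
Therefore phi_{22} = -0.2780.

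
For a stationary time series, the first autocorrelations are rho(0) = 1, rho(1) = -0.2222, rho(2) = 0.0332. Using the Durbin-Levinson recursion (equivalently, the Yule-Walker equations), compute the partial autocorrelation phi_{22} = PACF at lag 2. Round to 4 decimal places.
\phi_{22} = -0.0170

The PACF at lag k is phi_{kk}, the last component of the solution
to the Yule-Walker system G_k phi = r_k where
  (G_k)_{ij} = rho(|i - j|), (r_k)_i = rho(i), i,j = 1..k.
Equivalently, Durbin-Levinson gives phi_{kk} iteratively:
  phi_{11} = rho(1)
  phi_{kk} = [rho(k) - sum_{j=1..k-1} phi_{k-1,j} rho(k-j)]
            / [1 - sum_{j=1..k-1} phi_{k-1,j} rho(j)],
  phi_{k,j} = phi_{k-1,j} - phi_{kk} phi_{k-1,k-j},  j = 1..k-1.
Step k = 1:
  phi_11 = rho(1) = -0.2222.
Step k = 2:
  phi_22 = [rho(2) - phi_11 rho(1)] / [1 - phi_11 rho(1)] = [0.0332 - (-0.2222)(-0.2222)] / [1 - (-0.2222)(-0.2222)]
         = -0.01617284 / 0.95062716 = -0.017.
Therefore phi_{22} = -0.0170.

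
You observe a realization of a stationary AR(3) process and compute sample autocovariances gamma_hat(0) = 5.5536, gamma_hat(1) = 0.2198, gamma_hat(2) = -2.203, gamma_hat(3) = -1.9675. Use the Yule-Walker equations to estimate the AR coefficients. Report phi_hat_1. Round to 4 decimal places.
\hat\phi_{1} = -0.0950

The Yule-Walker equations for an AR(p) process read, in matrix form,
  Gamma_p phi = r_p,   with   (Gamma_p)_{ij} = gamma(|i - j|),
                       (r_p)_i = gamma(i),   i,j = 1..p.
Substitute the sample gammas (Toeplitz matrix and right-hand side of size 3):
  Gamma_p = [[5.5536, 0.2198, -2.203], [0.2198, 5.5536, 0.2198], [-2.203, 0.2198, 5.5536]]
  r_p     = [0.2198, -2.203, -1.9675]
Written out (R1..R3):
  (R1) 5.5536 phi_1 + 0.2198 phi_2 - 2.203 phi_3 = 0.2198
  (R2) 0.2198 phi_1 + 5.5536 phi_2 + 0.2198 phi_3 = -2.203
  (R3) -2.203 phi_1 + 0.2198 phi_2 + 5.5536 phi_3 = -1.9675
Gaussian elimination:
  R2 <- R2 - (0.2198/5.5536) R1 = R2 - (0.039578) R1:  5.544901 phi_2 + 0.30699 phi_3 = -2.211699
  R3 <- R3 - (-2.203/5.5536) R1 = R3 - (-0.39668) R1:  0.30699 phi_2 + 4.679715 phi_3 = -1.88031
  R3 <- R3 - (0.30699/5.544901) R2 = R3 - (0.055364) R2:  4.662718 phi_3 = -1.75786
Back-substitution:
  phi_hat_3 = -1.75786 / 4.662718 = -0.377003
  phi_hat_2 = (-2.211699 - (0.30699)(-0.377003)) / 5.544901 = -0.377998
  phi_hat_1 = (0.2198 - (0.2198)(-0.377998) - (-2.203)(-0.377003)) / 5.5536 = -0.095011
So phi_hat = [-0.0950, -0.3780, -0.3770].
Therefore phi_hat_1 = -0.0950.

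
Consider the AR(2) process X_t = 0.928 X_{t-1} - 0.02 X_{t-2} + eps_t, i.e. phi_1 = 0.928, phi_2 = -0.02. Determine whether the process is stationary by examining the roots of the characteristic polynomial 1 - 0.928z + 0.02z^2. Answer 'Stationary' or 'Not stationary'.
\text{Stationary}

The AR(p) characteristic polynomial is P(z) = 1 - 0.928z + 0.02z^2.
Stationarity requires all roots to lie outside the unit circle, i.e. |z| > 1 for every root.
Set 1 + (-0.928) z + (0.02) z^2 = 0, i.e. a z^2 + b z + c = 0 with a = 0.02, b = -0.928, c = 1.
Discriminant D = b^2 - 4ac = (-0.928)^2 - 4*(0.02)*1 = 0.861184 - (0.08) = 0.781184.
D >= 0, so the roots are real: z = (-b +/- sqrt(D)) / (2a) = (0.928 +/- 0.883846) / (0.04).
  z_1 = (0.928 + 0.883846) / (0.04) = 45.2962,   |z_1| = 45.2962.
  z_2 = (0.928 - 0.883846) / (0.04) = 1.1038,   |z_2| = 1.1038.
Moduli of all roots: 45.2962, 1.1038.
All moduli strictly greater than 1? Yes.
Verdict: Stationary.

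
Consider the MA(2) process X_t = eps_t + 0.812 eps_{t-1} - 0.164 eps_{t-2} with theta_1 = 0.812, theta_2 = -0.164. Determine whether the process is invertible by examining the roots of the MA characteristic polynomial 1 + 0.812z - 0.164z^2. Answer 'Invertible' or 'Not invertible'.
\text{Invertible}

The MA(q) characteristic polynomial is P(z) = 1 + 0.812z - 0.164z^2.
Invertibility requires all roots to lie outside the unit circle, i.e. |z| > 1 for every root.
Set 1 + (0.812) z + (-0.164) z^2 = 0, i.e. a z^2 + b z + c = 0 with a = -0.164, b = 0.812, c = 1.
Discriminant D = b^2 - 4ac = (0.812)^2 - 4*(-0.164)*1 = 0.659344 - (-0.656) = 1.315344.
D >= 0, so the roots are real: z = (-b +/- sqrt(D)) / (2a) = (-0.812 +/- 1.146884) / (-0.328).
  z_1 = (-0.812 + 1.146884) / (-0.328) = -1.021,   |z_1| = 1.021.
  z_2 = (-0.812 - 1.146884) / (-0.328) = 5.9722,   |z_2| = 5.9722.
Moduli of all roots: 1.0210, 5.9722.
All moduli strictly greater than 1? Yes.
Verdict: Invertible.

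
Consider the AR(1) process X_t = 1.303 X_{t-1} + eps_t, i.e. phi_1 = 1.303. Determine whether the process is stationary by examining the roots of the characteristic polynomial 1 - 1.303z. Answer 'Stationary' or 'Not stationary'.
\text{Not stationary}

The AR(p) characteristic polynomial is P(z) = 1 - 1.303z.
Stationarity requires all roots to lie outside the unit circle, i.e. |z| > 1 for every root.
This is linear in z: 1 + (-1.303) z = 0  =>  z = -1/(-1.303) = 0.76746,  |z| = 0.76746.
Moduli of all roots: 0.7675.
All moduli strictly greater than 1? No.
Verdict: Not stationary.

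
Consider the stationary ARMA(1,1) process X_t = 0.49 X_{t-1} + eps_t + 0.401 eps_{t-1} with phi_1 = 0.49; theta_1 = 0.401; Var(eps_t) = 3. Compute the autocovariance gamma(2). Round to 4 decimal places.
\gamma(2) = 2.0623

Multiply the model equation by X_{t-k} and take expectations. With theta_0 = psi_0 = 1 and psi_j the MA(infinity) weights, this gives
  gamma(k) - sum_i phi_i gamma(k-i) = c_k,
  c_k = sigma^2 * sum_{j=k..q} theta_j psi_{j-k}   (c_k = 0 for k > q),
using gamma(-m) = gamma(m).
psi-weights needed (psi_j = theta_j + sum_i phi_i psi_{j-i}):
  psi_1 = theta_1 + phi_1 = 0.401 + (0.49) = 0.891
Right-hand sides:
  c_0 = sigma^2 (1 + theta_1 psi_1) = 3 * (1 + (0.401)(0.891)) = 3 * 1.357291 = 4.071873
  c_1 = sigma^2 theta_1 = 3 * (0.401) = 1.203
  c_2 = 0
Equations for k = 0 and k = 1 (AR order 1):
  gamma(0) = phi_1 gamma(1) + c_0
  gamma(1) = phi_1 gamma(0) + c_1
Substituting the second into the first: gamma(0) (1 - phi_1^2) = c_0 + phi_1 c_1, so
  gamma(0) = (c_0 + phi_1 c_1) / (1 - phi_1^2) = (4.071873 + (0.49)(1.203)) / (1 - (0.49)^2) = 4.661343 / 0.7599 = 6.134153.
  gamma(1) = phi_1 gamma(0) + c_1 = (0.49)(6.134153) + (1.203) = 4.208735.
For k = 2 (> q): gamma(2) = phi_1 gamma(1) = (0.49)(4.208735) = 2.06228.
Therefore gamma(2) = 2.0623 (to 4 decimal places).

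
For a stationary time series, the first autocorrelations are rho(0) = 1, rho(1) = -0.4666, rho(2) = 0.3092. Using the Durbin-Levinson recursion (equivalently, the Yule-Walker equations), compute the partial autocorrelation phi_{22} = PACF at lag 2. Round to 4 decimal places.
\phi_{22} = 0.1169

The PACF at lag k is phi_{kk}, the last component of the solution
to the Yule-Walker system G_k phi = r_k where
  (G_k)_{ij} = rho(|i - j|), (r_k)_i = rho(i), i,j = 1..k.
Equivalently, Durbin-Levinson gives phi_{kk} iteratively:
  phi_{11} = rho(1)
  phi_{kk} = [rho(k) - sum_{j=1..k-1} phi_{k-1,j} rho(k-j)]
            / [1 - sum_{j=1..k-1} phi_{k-1,j} rho(j)],
  phi_{k,j} = phi_{k-1,j} - phi_{kk} phi_{k-1,k-j},  j = 1..k-1.
Step k = 1:
  phi_11 = rho(1) = -0.4666.
Step k = 2:
  phi_22 = [rho(2) - phi_11 rho(1)] / [1 - phi_11 rho(1)] = [0.3092 - (-0.4666)(-0.4666)] / [1 - (-0.4666)(-0.4666)]
         = 0.09148444 / 0.78228444 = 0.1169.
Therefore phi_{22} = 0.1169.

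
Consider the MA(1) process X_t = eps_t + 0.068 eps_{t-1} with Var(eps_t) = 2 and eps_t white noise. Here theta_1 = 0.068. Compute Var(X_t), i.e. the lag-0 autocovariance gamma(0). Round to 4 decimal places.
\gamma(0) = 2.0092

For an MA(q) process X_t = eps_t + sum_i theta_i eps_{t-i} with
Var(eps_t) = sigma^2, the variance is
  gamma(0) = sigma^2 * (1 + sum_i theta_i^2).
  sum_i theta_i^2 = (0.068)^2 = 0.004624.
  gamma(0) = 2 * (1 + 0.004624) = 2 * 1.004624 = 2.009248, which rounds to 2.0092.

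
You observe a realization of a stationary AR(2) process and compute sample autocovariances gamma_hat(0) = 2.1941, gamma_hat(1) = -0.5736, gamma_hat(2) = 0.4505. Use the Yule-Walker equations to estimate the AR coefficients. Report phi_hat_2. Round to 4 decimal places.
\hat\phi_{2} = 0.1470

The Yule-Walker equations for an AR(p) process read, in matrix form,
  Gamma_p phi = r_p,   with   (Gamma_p)_{ij} = gamma(|i - j|),
                       (r_p)_i = gamma(i),   i,j = 1..p.
Substitute the sample gammas (Toeplitz matrix and right-hand side of size 2):
  Gamma_p = [[2.1941, -0.5736], [-0.5736, 2.1941]]
  r_p     = [-0.5736, 0.4505]
Written out:
  2.1941 phi_1 - 0.5736 phi_2 = -0.5736
  -0.5736 phi_1 + 2.1941 phi_2 = 0.4505
Solve by Cramer's rule:
  det = gamma(0)^2 - gamma(1)^2 = (2.1941)^2 - (-0.5736)^2 = 4.81407481 - 0.32901696 = 4.48505785
  phi_hat_1 = [gamma(1) gamma(0) - gamma(1) gamma(2)] / det = [(-0.5736)(2.1941) - (-0.5736)(0.4505)] / 4.48505785 = -1.00012896 / 4.48505785 = -0.223
  phi_hat_2 = [gamma(0) gamma(2) - gamma(1)^2] / det = [(2.1941)(0.4505) - (-0.5736)^2] / 4.48505785 = 0.65942509 / 4.48505785 = 0.147
So phi_hat = [-0.2230, 0.1470].
Therefore phi_hat_2 = 0.1470.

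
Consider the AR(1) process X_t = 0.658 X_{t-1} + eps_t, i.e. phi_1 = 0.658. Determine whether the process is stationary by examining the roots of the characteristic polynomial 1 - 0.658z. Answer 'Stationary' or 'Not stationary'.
\text{Stationary}

The AR(p) characteristic polynomial is P(z) = 1 - 0.658z.
Stationarity requires all roots to lie outside the unit circle, i.e. |z| > 1 for every root.
This is linear in z: 1 + (-0.658) z = 0  =>  z = -1/(-0.658) = 1.519757,  |z| = 1.519757.
Moduli of all roots: 1.5198.
All moduli strictly greater than 1? Yes.
Verdict: Stationary.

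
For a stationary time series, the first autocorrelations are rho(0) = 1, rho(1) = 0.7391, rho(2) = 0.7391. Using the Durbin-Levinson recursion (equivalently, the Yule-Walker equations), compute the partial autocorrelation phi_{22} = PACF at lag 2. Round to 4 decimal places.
\phi_{22} = 0.4250

The PACF at lag k is phi_{kk}, the last component of the solution
to the Yule-Walker system G_k phi = r_k where
  (G_k)_{ij} = rho(|i - j|), (r_k)_i = rho(i), i,j = 1..k.
Equivalently, Durbin-Levinson gives phi_{kk} iteratively:
  phi_{11} = rho(1)
  phi_{kk} = [rho(k) - sum_{j=1..k-1} phi_{k-1,j} rho(k-j)]
            / [1 - sum_{j=1..k-1} phi_{k-1,j} rho(j)],
  phi_{k,j} = phi_{k-1,j} - phi_{kk} phi_{k-1,k-j},  j = 1..k-1.
Step k = 1:
  phi_11 = rho(1) = 0.7391.
Step k = 2:
  phi_22 = [rho(2) - phi_11 rho(1)] / [1 - phi_11 rho(1)] = [0.7391 - (0.7391)(0.7391)] / [1 - (0.7391)(0.7391)]
         = 0.19283119 / 0.45373119 = 0.425.
Therefore phi_{22} = 0.4250.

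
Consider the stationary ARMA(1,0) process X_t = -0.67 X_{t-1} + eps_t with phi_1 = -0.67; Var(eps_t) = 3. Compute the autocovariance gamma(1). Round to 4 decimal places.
\gamma(1) = -3.6473

Multiply the model equation by X_{t-k} and take expectations. With theta_0 = psi_0 = 1 and psi_j the MA(infinity) weights, this gives
  gamma(k) - sum_i phi_i gamma(k-i) = c_k,
  c_k = sigma^2 * sum_{j=k..q} theta_j psi_{j-k}   (c_k = 0 for k > q),
using gamma(-m) = gamma(m).
Pure AR (q = 0): c_0 = sigma^2 = 3, c_k = 0 for k >= 1.
Equations for k = 0 and k = 1 (AR order 1):
  gamma(0) = phi_1 gamma(1) + c_0
  gamma(1) = phi_1 gamma(0) + c_1
Substituting the second into the first: gamma(0) (1 - phi_1^2) = c_0 + phi_1 c_1, so
  gamma(0) = c_0 / (1 - phi_1^2) = 3 / (1 - (-0.67)^2) = 3 / 0.5511 = 5.443658.
  gamma(1) = phi_1 gamma(0) = (-0.67)(5.443658) = -3.647251.
Therefore gamma(1) = -3.6473 (to 4 decimal places).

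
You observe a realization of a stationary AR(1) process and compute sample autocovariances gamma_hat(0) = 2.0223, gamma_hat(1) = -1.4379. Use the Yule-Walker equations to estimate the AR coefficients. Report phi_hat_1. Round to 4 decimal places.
\hat\phi_{1} = -0.7110

The Yule-Walker equations for an AR(p) process read, in matrix form,
  Gamma_p phi = r_p,   with   (Gamma_p)_{ij} = gamma(|i - j|),
                       (r_p)_i = gamma(i),   i,j = 1..p.
Substitute the sample gammas (Toeplitz matrix and right-hand side of size 1):
  Gamma_p = [[2.0223]]
  r_p     = [-1.4379]
With p = 1 this is the single equation gamma(0) phi_1 = gamma(1):
  phi_hat_1 = gamma(1) / gamma(0) = -1.4379 / 2.0223 = -0.7110.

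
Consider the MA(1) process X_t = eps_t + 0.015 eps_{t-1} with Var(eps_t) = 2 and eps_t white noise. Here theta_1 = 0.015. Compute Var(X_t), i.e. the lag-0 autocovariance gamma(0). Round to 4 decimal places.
\gamma(0) = 2.0005

For an MA(q) process X_t = eps_t + sum_i theta_i eps_{t-i} with
Var(eps_t) = sigma^2, the variance is
  gamma(0) = sigma^2 * (1 + sum_i theta_i^2).
  sum_i theta_i^2 = (0.015)^2 = 0.000225.
  gamma(0) = 2 * (1 + 0.000225) = 2 * 1.000225 = 2.00045, which rounds to 2.0005.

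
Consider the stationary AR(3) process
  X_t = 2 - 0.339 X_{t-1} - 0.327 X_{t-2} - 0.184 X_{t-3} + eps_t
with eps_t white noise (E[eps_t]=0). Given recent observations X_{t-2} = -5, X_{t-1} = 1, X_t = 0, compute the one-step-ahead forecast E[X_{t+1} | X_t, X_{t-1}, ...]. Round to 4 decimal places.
E[X_{t+1} \mid \mathcal F_t] = 2.5930

For an AR(p) model X_t = c + sum_i phi_i X_{t-i} + eps_t, the
one-step-ahead conditional mean is
  E[X_{t+1} | X_t, ...] = c + sum_i phi_i X_{t+1-i}.
Substitute known values:
  E[X_{t+1} | ...] = 2 + (-0.339) * (0) + (-0.327) * (1) + (-0.184) * (-5)
                   = 2.5930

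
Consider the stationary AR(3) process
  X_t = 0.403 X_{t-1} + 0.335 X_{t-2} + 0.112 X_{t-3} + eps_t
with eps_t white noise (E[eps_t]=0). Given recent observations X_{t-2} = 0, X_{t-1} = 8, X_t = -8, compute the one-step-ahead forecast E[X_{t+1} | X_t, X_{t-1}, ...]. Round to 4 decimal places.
E[X_{t+1} \mid \mathcal F_t] = -0.5440

For an AR(p) model X_t = c + sum_i phi_i X_{t-i} + eps_t, the
one-step-ahead conditional mean is
  E[X_{t+1} | X_t, ...] = c + sum_i phi_i X_{t+1-i}.
Substitute known values:
  E[X_{t+1} | ...] = (0.403) * (-8) + (0.335) * (8) + (0.112) * (0)
                   = -0.5440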